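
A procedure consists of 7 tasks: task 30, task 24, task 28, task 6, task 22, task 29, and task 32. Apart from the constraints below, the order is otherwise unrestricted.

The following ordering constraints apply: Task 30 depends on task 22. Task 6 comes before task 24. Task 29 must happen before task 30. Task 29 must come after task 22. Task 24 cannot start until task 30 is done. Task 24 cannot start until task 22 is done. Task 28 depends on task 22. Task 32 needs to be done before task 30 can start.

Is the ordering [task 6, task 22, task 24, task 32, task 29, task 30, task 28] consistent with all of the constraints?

The sequence places task 24 ahead of task 30.
But one of the constraints requires task 30 before task 24, so this ordering violates it.

No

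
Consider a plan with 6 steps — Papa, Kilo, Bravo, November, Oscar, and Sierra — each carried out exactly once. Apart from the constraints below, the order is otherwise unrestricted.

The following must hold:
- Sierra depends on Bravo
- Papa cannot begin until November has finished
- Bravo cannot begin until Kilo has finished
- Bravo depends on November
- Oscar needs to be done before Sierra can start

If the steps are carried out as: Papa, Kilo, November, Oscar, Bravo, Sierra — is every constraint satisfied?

Here November comes after Papa.
But one of the constraints requires November before Papa, so this ordering violates it.

No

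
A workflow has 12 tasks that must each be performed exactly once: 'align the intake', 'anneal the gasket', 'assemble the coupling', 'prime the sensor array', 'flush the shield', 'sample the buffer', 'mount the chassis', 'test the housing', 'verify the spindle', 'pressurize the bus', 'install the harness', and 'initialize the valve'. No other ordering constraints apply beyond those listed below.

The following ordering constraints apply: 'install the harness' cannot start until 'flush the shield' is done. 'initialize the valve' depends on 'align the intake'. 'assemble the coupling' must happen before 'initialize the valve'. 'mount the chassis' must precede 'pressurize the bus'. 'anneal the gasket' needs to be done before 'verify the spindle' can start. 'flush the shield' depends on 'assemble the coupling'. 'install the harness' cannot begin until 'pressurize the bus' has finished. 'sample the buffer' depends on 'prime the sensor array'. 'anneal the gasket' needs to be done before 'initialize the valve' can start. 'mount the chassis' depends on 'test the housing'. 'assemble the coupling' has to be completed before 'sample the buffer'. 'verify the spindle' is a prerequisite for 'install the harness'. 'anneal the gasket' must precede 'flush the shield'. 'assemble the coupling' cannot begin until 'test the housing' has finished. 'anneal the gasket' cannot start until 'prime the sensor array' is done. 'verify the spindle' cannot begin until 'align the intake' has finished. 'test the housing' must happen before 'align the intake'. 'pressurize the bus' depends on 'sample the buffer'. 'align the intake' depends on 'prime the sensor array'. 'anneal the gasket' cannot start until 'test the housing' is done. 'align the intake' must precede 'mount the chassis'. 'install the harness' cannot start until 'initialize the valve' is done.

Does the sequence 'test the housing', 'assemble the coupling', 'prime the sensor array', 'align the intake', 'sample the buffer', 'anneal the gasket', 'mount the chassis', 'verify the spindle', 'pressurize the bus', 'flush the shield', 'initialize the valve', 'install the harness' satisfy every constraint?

Checking each listed constraint against this order: for instance, 'assemble the coupling' is in position 2 and 'initialize the valve' in position 11, so that constraint holds — and the remaining constraints check out the same way.

Yes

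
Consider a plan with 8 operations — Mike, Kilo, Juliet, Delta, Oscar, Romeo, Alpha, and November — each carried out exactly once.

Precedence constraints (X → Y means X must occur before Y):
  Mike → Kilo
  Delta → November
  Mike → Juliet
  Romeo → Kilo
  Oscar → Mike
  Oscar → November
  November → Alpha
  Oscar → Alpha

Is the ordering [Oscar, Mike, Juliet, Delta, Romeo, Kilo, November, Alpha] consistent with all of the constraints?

Yes

Checking each listed constraint against this order: for instance, Oscar is in position 1 and Alpha in position 8, so that constraint holds — and the remaining constraints check out the same way.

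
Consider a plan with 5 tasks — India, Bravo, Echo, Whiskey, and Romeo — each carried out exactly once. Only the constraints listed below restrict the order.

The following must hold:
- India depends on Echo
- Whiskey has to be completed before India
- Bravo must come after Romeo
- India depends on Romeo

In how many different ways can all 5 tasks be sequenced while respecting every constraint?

3 tasks have no prerequisites (Echo, Whiskey, Romeo), so any of them could come first.
Counting all ways to extend the partial order to a total order gives 18.

18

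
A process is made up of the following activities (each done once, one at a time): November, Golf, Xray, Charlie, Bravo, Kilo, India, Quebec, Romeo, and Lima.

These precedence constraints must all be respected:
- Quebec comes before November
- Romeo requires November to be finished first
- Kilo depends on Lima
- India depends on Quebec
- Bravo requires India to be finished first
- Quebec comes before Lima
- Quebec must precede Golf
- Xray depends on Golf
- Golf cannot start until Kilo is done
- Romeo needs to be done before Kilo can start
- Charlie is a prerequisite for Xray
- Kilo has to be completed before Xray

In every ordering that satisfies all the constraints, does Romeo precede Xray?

Yes

Chaining the stated constraints: Romeo → Kilo → Xray.
So Romeo must precede Xray in any valid ordering.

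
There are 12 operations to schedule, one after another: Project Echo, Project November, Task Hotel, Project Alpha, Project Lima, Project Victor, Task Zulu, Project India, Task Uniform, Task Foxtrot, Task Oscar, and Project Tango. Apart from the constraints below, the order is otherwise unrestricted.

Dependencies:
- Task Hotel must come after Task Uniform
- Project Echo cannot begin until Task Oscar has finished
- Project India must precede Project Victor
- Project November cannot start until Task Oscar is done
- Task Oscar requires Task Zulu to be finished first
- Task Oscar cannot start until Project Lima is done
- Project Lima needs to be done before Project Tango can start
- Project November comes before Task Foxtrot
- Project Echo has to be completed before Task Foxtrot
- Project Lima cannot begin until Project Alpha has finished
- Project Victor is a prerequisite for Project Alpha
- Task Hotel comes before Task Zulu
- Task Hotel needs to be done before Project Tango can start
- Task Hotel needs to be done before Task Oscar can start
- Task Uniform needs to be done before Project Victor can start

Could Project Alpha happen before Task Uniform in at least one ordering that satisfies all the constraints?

No

There is a dependency chain Task Uniform → Project Victor → Project Alpha, so Project Alpha always comes after Task Uniform.
Hence Project Alpha can never be scheduled before Task Uniform.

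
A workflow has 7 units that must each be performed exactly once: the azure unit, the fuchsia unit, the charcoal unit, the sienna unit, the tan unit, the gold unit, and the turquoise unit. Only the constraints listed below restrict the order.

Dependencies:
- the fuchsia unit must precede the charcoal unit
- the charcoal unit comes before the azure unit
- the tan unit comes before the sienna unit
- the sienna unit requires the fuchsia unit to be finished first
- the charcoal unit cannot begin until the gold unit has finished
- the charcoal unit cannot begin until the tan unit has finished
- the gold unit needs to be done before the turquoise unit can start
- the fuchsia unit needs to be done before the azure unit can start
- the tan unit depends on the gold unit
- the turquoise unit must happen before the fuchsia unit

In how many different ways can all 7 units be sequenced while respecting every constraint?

9

Only the gold unit has no prerequisites, so it must go first.
Enumerating by repeatedly choosing an available unit (one whose prerequisites are all placed) gives 9 distinct complete orderings.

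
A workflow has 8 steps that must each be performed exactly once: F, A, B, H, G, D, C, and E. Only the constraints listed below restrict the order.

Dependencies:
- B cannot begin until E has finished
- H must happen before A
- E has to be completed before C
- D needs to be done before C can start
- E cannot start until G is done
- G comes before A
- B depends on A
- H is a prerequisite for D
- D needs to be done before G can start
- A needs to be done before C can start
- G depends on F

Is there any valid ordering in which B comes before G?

No

There is a dependency chain G → A → B, so B always comes after G.
Hence B can never be scheduled before G.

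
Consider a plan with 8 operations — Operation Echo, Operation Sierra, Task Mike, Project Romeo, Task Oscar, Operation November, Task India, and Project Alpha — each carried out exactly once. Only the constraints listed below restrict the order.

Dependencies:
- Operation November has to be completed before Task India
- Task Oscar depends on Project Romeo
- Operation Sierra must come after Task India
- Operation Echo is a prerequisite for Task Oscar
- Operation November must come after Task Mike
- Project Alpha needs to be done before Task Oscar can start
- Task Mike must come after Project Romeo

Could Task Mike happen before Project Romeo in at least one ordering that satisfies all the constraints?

There is a dependency chain Project Romeo → Task Mike, so Task Mike always comes after Project Romeo.
Hence Task Mike can never be scheduled before Project Romeo.

No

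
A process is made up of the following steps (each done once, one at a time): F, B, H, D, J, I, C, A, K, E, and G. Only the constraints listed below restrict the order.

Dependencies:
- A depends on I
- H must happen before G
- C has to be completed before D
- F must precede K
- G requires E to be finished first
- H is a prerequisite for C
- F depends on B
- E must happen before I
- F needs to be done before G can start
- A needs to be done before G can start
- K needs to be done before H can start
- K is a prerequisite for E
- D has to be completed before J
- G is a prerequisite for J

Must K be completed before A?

There is a constraint chain K → E → I → A.
Hence K necessarily comes before A.

Yes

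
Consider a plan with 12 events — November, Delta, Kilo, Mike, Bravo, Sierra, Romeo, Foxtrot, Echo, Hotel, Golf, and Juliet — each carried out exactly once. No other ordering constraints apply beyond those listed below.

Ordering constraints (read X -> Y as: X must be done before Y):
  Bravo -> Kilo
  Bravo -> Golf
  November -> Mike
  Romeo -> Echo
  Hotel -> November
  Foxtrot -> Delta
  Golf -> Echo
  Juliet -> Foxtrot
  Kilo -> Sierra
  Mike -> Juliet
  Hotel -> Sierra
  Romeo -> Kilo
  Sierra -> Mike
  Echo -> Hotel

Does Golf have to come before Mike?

Yes

Chaining the stated constraints: Golf → Echo → Hotel → November → Mike.
So Golf must precede Mike in any valid ordering.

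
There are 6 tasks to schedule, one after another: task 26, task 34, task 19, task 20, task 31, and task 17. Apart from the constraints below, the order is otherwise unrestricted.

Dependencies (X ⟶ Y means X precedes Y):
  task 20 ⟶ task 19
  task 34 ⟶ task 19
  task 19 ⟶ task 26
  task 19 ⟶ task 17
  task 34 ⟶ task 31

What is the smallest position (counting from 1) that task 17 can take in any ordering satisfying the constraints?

4

Working backwards through the constraints from task 17, its full set of required predecessors is task 34, task 19, task 20 — 3 of them.
With 3 mandatory predecessors, the earliest task 17 can sit is position 3+1 = 4, and placing just those 3 first achieves it.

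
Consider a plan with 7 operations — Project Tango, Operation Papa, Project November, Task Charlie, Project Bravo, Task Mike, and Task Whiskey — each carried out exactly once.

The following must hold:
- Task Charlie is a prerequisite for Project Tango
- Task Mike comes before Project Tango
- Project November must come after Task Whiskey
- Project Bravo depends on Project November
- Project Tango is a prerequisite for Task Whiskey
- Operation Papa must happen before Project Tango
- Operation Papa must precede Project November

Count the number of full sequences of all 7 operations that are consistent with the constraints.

6

3 operations have no prerequisites (Operation Papa, Task Charlie, Task Mike), so any of them could come first.
Enumerating by repeatedly choosing an available operation (one whose prerequisites are all placed) gives 6 distinct complete orderings.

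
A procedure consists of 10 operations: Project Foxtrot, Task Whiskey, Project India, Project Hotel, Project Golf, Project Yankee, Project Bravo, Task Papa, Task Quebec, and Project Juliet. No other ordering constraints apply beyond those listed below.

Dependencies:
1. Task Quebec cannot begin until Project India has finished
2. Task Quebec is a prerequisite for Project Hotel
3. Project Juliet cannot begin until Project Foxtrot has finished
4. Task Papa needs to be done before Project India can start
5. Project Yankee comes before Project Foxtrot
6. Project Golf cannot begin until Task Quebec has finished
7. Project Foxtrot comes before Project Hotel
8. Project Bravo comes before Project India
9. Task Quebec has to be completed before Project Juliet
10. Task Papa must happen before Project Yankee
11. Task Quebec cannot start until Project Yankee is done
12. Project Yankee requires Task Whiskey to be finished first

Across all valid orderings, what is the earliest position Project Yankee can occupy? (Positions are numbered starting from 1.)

Working backwards through the constraints from Project Yankee, its full set of required predecessors is Task Whiskey, Task Papa — 2 of them.
With 2 mandatory predecessors, the earliest Project Yankee can sit is position 2+1 = 3, and placing just those 2 first achieves it.

3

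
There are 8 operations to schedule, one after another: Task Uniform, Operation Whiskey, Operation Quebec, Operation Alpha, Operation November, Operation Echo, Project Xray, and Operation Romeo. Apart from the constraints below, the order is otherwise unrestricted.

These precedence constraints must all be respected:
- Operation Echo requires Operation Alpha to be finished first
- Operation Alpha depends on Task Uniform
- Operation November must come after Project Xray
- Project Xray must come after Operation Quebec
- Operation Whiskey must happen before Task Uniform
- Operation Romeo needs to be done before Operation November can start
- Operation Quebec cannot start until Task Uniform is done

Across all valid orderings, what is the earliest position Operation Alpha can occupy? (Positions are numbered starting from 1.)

3

Working backwards through the constraints from Operation Alpha, its full set of required predecessors is Task Uniform, Operation Whiskey — 2 of them.
With 2 mandatory predecessors, the earliest Operation Alpha can sit is position 2+1 = 3, and placing just those 2 first achieves it.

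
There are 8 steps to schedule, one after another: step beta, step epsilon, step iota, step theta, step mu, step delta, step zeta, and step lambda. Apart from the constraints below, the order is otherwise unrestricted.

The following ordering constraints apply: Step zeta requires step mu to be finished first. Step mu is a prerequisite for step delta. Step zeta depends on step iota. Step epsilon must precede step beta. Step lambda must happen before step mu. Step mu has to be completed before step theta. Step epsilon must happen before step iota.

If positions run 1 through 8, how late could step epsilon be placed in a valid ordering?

The steps that are forced after step epsilon, directly or by a chain of constraints, are step beta, step iota, step zeta. That's 3 steps.
So at least 3 steps follow step epsilon, putting step epsilon no later than position 5. That position is achievable by scheduling everything else first.

5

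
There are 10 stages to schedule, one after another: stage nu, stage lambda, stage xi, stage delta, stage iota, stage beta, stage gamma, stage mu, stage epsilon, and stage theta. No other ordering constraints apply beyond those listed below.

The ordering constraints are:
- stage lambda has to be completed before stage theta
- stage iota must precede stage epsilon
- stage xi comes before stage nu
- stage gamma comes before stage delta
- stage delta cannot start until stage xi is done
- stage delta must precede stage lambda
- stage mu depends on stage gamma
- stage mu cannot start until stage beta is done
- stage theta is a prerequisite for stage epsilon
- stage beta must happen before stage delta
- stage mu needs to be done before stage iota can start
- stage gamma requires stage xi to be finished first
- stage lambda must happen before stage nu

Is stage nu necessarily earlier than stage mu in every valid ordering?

No

No chain of constraints connects stage nu to stage mu in either direction.
There exist valid orderings with stage mu before stage nu, so stage nu is not required to come first.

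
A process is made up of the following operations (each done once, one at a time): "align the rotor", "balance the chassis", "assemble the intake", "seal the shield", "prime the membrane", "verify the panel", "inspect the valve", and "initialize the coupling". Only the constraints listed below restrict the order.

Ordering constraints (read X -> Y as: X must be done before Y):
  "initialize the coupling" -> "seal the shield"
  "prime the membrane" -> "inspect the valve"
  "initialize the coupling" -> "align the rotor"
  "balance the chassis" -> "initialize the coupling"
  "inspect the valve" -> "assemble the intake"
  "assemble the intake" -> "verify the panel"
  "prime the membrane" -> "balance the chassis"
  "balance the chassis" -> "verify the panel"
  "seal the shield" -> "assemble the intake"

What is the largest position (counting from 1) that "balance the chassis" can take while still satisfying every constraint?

3

Following every chain forward from "balance the chassis", the operations that must come later are "align the rotor", "assemble the intake", "seal the shield", "verify the panel", "initialize the coupling" — 5 of them.
With 5 mandatory successors out of 8 operations total, the latest slot for "balance the chassis" is 8−5 = 3, and it's reachable by doing all non-successors before "balance the chassis".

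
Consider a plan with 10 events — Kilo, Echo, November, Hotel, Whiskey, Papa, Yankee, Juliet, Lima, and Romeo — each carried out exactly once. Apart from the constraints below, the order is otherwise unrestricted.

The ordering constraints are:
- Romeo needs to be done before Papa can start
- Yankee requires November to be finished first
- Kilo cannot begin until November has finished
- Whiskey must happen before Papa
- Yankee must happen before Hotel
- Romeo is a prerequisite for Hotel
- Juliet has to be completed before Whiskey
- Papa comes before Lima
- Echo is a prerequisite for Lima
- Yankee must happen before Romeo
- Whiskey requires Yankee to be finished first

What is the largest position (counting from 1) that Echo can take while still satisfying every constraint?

The only event forced after Echo (directly or by a chain) is Lima.
With 1 mandatory successor out of 10 events total, the latest slot for Echo is 10−1 = 9, and it's reachable by doing all non-successors before Echo.

9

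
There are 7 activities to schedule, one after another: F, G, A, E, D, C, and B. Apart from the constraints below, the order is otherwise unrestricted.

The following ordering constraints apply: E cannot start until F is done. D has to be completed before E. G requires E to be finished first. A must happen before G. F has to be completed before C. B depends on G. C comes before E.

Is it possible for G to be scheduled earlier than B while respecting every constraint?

Yes

G is actually forced before B by the constraints, so certainly some valid ordering has G first.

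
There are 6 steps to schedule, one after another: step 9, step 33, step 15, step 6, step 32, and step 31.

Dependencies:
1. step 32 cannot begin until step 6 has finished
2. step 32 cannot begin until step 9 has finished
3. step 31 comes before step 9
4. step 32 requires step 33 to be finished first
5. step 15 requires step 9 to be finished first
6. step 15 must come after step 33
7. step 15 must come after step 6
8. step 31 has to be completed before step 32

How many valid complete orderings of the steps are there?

24

The steps with no prerequisites are step 33, step 6, step 31; any of them can be placed first.
Enumerating by repeatedly choosing an available step (one whose prerequisites are all placed) gives 24 distinct complete orderings.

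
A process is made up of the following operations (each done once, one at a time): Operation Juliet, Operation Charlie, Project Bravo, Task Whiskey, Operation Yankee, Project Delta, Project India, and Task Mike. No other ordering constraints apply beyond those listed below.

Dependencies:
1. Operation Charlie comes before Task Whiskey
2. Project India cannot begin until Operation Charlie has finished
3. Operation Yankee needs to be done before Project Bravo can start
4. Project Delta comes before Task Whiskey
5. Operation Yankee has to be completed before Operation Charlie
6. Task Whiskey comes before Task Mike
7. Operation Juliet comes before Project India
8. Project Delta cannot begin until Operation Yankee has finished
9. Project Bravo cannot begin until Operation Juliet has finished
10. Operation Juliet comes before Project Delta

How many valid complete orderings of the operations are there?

104

2 operations have no prerequisites (Operation Juliet, Operation Yankee), so any of them could come first.
Enumerating by repeatedly choosing an available operation (one whose prerequisites are all placed) gives 104 distinct complete orderings.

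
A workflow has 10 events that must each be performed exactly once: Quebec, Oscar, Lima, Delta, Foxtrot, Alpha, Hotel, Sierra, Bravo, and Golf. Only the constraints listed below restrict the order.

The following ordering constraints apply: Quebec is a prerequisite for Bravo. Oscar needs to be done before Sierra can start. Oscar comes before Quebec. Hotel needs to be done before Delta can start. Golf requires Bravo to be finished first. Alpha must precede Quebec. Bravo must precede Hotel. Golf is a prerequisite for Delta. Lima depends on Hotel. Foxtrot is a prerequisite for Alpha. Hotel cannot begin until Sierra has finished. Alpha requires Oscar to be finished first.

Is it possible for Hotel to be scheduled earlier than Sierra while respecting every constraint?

No

Following Sierra → Hotel, Sierra must precede Hotel in every valid ordering.
Hence Hotel can never be scheduled before Sierra.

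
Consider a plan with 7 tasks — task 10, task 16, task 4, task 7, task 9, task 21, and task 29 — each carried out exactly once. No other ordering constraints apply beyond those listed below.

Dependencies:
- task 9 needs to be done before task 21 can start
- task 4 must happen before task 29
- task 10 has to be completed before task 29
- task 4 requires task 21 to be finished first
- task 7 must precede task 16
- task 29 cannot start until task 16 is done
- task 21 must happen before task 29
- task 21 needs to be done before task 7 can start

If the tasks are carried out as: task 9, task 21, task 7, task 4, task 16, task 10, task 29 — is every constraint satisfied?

Yes

Checking each listed constraint against this order: for instance, task 21 is in position 2 and task 29 in position 7, so that constraint holds — and the remaining constraints check out the same way.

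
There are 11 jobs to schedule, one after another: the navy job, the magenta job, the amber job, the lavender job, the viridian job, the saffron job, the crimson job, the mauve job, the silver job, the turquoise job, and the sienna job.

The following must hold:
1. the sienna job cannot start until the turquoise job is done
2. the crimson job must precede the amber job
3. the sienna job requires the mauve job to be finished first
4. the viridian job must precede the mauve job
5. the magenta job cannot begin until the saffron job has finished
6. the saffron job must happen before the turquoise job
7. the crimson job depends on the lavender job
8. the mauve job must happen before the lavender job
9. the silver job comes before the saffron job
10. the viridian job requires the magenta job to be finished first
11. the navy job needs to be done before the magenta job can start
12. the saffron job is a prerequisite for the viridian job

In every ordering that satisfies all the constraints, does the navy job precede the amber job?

Following the dependencies: the navy job → the magenta job → the viridian job → the mauve job → the lavender job → the crimson job → the amber job.
That forces the navy job before the amber job in every valid schedule.

Yes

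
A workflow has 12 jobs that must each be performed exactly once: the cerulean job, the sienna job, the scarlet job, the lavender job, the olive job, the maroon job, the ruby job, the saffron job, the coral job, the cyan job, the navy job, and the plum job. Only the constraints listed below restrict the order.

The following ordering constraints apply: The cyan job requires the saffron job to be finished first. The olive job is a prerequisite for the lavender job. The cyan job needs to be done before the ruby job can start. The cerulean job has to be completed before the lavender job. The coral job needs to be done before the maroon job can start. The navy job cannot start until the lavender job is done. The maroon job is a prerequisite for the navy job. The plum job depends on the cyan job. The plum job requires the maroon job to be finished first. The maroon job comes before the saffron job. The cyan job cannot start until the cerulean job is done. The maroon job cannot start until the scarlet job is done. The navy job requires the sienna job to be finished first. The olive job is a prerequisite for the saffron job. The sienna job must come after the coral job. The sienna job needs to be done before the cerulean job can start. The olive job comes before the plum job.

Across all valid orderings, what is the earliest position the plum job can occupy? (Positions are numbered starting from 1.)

9

The jobs that are forced before the plum job, directly or transitively, are the cerulean job, the sienna job, the scarlet job, the olive job, the maroon job, the saffron job, the coral job, the cyan job. That's 8 jobs.
So at minimum 8 jobs come before the plum job, putting the plum job no earlier than position 9. That position is achievable by scheduling exactly those predecessors first.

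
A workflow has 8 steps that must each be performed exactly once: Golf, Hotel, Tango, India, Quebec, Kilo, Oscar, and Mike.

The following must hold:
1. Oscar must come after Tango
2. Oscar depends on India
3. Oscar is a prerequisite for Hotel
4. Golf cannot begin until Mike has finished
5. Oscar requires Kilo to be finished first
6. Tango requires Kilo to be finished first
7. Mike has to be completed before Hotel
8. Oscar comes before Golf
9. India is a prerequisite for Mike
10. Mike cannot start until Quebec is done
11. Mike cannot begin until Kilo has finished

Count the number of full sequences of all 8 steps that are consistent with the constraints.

3 steps have no prerequisites (India, Quebec, Kilo), so any of them could come first.
Systematically extending each partial ordering one step at a time and counting, there are 66 complete orderings.

66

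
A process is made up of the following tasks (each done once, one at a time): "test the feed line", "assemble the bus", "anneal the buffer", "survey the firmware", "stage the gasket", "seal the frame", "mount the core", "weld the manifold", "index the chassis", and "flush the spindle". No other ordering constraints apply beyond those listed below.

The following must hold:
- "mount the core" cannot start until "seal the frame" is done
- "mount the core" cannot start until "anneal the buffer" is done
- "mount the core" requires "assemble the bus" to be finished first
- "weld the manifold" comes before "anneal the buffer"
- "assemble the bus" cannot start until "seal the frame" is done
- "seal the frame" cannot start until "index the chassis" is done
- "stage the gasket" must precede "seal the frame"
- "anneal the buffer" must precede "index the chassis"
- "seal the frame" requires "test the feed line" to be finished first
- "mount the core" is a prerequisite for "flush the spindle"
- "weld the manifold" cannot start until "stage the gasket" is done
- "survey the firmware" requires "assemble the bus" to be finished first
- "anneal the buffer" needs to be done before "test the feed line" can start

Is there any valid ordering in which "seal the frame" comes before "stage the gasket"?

No

There is a dependency chain "stage the gasket" → "seal the frame", so "seal the frame" always comes after "stage the gasket".
So no valid ordering can have "seal the frame" before "stage the gasket".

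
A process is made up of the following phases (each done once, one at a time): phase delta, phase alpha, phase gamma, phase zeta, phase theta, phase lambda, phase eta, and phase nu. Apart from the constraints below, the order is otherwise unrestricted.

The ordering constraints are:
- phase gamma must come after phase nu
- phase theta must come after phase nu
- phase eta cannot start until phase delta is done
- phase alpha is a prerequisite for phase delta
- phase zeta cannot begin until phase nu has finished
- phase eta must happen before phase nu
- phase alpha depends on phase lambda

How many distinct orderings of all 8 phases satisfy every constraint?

6

Phase lambda is the only phase with nothing required before it, so every ordering starts there.
Enumerating by repeatedly choosing an available phase (one whose prerequisites are all placed) gives 6 distinct complete orderings.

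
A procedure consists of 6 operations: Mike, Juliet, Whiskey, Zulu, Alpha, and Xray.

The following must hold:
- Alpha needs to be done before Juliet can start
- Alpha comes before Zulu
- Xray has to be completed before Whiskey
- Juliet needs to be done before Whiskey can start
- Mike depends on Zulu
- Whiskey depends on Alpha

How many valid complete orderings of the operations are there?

2 operations have no prerequisites (Alpha, Xray), so any of them could come first.
Counting all ways to extend the partial order to a total order gives 26.

26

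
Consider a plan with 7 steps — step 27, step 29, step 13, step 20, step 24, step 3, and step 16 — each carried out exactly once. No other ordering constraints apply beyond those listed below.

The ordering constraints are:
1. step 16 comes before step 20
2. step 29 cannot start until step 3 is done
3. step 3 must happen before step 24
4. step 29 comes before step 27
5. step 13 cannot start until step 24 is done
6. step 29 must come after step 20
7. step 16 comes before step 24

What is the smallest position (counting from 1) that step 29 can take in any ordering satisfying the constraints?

4

The steps that are forced before step 29, directly or transitively, are step 20, step 3, step 16. That's 3 steps.
With 3 mandatory predecessors, the earliest step 29 can sit is position 3+1 = 4, and placing just those 3 first achieves it.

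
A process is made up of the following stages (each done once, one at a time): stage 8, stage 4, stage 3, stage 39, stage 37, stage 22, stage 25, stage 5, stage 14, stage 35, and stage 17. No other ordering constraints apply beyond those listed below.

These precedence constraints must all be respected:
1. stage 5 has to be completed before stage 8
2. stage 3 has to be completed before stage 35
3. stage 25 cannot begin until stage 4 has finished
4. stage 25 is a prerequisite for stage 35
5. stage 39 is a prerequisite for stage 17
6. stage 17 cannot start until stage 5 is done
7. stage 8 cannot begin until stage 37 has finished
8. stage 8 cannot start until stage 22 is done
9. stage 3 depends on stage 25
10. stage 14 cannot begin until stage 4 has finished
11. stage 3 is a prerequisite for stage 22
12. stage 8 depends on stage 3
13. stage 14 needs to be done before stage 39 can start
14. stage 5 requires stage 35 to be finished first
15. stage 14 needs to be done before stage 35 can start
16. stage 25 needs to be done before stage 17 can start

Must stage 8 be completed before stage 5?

No

There is a chain stage 5 → stage 8, which puts stage 5 before stage 8.
So stage 8 never precedes stage 5.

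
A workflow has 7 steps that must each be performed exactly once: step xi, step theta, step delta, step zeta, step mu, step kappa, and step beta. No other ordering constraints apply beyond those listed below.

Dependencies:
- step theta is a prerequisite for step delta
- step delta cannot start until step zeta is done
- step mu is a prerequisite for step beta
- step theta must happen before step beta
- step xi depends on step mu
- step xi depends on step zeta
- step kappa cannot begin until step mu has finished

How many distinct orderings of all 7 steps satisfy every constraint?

The steps with no prerequisites are step theta, step zeta, step mu; any of them can be placed first.
Enumerating by repeatedly choosing an available step (one whose prerequisites are all placed) gives 236 distinct complete orderings.

236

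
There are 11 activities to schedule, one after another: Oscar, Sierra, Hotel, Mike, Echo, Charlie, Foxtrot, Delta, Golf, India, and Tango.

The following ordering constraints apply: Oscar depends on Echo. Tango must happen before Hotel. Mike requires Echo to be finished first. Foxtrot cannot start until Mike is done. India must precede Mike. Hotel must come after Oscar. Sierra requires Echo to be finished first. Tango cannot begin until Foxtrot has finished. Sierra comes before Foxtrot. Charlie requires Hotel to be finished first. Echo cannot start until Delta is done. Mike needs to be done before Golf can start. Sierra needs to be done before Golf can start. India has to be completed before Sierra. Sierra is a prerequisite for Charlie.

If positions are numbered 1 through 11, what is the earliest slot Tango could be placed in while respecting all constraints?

Every activity that must precede Tango has to come before it. Tracing all chains that end at Tango, those activities are: Sierra, Mike, Echo, Foxtrot, Delta, India — 6 in total.
With 6 mandatory predecessors, the earliest Tango can sit is position 6+1 = 7, and placing just those 6 first achieves it.

7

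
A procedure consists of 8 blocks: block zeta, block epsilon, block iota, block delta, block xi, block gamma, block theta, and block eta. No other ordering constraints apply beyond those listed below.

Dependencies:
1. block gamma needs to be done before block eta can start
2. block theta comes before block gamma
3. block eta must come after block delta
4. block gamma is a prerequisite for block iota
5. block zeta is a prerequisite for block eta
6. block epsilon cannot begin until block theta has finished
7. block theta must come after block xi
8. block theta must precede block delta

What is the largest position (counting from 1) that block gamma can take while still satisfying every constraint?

6

The blocks that are forced after block gamma, directly or by a chain of constraints, are block iota, block eta. That's 2 blocks.
So at least 2 blocks follow block gamma, putting block gamma no later than position 6. That position is achievable by scheduling everything else first.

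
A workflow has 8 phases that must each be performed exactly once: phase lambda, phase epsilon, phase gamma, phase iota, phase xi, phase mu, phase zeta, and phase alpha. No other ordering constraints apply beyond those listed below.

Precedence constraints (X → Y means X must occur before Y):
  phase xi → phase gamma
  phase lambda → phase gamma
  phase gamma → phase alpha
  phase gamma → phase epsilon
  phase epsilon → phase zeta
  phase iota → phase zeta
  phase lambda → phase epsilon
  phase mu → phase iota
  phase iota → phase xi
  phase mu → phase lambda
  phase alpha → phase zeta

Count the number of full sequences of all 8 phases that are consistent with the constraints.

Phase mu is the only phase with nothing required before it, so every ordering starts there.
Enumerating by repeatedly choosing an available phase (one whose prerequisites are all placed) gives 6 distinct complete orderings.

6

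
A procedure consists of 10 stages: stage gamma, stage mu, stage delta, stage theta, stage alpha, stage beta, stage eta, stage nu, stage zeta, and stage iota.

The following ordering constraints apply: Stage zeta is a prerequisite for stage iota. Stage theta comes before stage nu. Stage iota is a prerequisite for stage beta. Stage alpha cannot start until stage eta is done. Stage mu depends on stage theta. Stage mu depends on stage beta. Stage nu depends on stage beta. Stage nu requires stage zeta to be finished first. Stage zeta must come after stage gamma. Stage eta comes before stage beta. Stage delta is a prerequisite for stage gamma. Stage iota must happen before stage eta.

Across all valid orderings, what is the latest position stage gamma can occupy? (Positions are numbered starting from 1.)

Every stage that must follow stage gamma has to come after it. Tracing all chains starting from stage gamma, those stages are: stage mu, stage alpha, stage beta, stage eta, stage nu, stage zeta, stage iota — 7 in total.
So at least 7 stages follow stage gamma, putting stage gamma no later than position 3. That position is achievable by scheduling everything else first.

3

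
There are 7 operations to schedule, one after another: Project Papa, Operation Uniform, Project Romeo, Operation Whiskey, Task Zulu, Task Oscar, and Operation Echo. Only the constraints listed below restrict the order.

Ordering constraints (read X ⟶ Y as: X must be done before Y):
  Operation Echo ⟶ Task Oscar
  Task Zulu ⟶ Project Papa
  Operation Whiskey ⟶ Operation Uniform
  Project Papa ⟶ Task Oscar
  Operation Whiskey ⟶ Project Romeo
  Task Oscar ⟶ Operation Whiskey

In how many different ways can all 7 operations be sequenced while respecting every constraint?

The operations with no prerequisites are Task Zulu, Operation Echo; any of them can be placed first.
Systematically extending each partial ordering one operation at a time and counting, there are 6 complete orderings.

6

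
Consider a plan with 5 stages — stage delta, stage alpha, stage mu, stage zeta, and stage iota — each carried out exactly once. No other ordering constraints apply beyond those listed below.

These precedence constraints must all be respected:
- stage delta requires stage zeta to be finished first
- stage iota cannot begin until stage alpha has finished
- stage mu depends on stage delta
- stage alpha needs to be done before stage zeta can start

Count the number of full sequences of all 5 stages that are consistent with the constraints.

4

Only stage alpha has no prerequisites, so it must go first.
Counting all ways to extend the partial order to a total order gives 4.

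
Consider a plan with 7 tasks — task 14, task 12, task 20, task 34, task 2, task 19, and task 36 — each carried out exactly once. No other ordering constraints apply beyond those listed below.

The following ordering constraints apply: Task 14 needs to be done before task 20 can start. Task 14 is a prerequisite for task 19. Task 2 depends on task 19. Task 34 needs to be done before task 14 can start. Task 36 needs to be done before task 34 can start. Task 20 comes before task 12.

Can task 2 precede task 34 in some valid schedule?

The constraints give a chain task 34 → task 14 → task 19 → task 2, which forces task 34 before task 2.
Hence task 2 can never be scheduled before task 34.

No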